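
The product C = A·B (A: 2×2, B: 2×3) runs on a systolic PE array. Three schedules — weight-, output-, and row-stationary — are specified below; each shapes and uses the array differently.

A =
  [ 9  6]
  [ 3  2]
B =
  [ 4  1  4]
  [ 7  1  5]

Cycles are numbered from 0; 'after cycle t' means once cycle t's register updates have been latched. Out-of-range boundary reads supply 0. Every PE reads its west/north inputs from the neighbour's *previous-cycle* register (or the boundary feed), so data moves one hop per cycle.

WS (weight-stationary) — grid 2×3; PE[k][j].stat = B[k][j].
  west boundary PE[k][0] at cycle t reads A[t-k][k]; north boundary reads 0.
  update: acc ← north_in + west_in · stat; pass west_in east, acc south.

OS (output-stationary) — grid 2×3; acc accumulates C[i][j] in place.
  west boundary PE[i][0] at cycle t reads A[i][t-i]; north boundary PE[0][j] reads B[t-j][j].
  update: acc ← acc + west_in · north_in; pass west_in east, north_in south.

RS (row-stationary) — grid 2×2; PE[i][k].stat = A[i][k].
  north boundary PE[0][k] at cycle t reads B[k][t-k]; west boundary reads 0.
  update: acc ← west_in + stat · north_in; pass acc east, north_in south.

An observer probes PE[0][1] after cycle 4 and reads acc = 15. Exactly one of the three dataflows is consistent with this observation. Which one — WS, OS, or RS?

dataflow = OS

Under WS (2×3), PE[0][1]:
  t=0 PE[0][1]: acc=0 h=0 v=0
  t=1 PE[0][1]: acc=9 h=9 v=9
  t=2 PE[0][1]: acc=3 h=3 v=3
  t=3 PE[0][1]: acc=0 h=0 v=0
  t=4 PE[0][1]: acc=0 h=0 v=0
Under OS (2×3), PE[0][1]:
  t=0 PE[0][1]: acc=0 h=0 v=0
  t=1 PE[0][1]: acc=9 h=9 v=1
  t=2 PE[0][1]: acc=15 h=6 v=1
  t=3 PE[0][1]: acc=15 h=0 v=0
  t=4 PE[0][1]: acc=15 h=0 v=0
Under RS (2×2), PE[0][1]:
  t=0 PE[0][1]: acc=0 h=0 v=0
  t=1 PE[0][1]: acc=78 h=78 v=7
  t=2 PE[0][1]: acc=15 h=15 v=1
  t=3 PE[0][1]: acc=66 h=66 v=5
  t=4 PE[0][1]: acc=0 h=0 v=0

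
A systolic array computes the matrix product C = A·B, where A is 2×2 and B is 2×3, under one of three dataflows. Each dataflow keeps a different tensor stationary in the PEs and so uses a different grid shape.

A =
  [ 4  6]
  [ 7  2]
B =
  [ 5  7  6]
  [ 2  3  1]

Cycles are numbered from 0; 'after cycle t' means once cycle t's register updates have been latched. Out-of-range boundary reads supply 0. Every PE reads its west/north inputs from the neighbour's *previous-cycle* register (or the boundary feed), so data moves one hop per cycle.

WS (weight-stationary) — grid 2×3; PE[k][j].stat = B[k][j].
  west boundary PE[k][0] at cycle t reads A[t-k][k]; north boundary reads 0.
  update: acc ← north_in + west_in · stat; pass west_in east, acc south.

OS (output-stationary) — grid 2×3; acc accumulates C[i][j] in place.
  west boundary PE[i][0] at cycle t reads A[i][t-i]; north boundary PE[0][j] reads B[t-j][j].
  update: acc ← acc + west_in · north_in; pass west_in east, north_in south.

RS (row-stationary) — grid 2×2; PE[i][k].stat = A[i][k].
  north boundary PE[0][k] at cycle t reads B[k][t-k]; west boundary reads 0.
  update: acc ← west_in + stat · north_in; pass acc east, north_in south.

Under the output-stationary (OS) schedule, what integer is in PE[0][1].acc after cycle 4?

OS on a 2×3 grid — tracing PE[0][1] and its feeders:
  t=0 PE[0][0]: acc=20 h=4 v=5
  t=0 PE[0][1]: acc=0 h=0 v=0
  t=1 PE[0][0]: acc=32 h=6 v=2
  t=1 PE[0][1]: acc=28 h=4 v=7
  t=2 PE[0][0]: acc=32 h=0 v=0
  t=2 PE[0][1]: acc=46 h=6 v=3
  t=3 PE[0][0]: acc=32 h=0 v=0
  t=3 PE[0][1]: acc=46 h=0 v=0
  t=4 PE[0][0]: acc=32 h=0 v=0
  t=4 PE[0][1]: acc=46 h=0 v=0

PE[0][1].acc = 46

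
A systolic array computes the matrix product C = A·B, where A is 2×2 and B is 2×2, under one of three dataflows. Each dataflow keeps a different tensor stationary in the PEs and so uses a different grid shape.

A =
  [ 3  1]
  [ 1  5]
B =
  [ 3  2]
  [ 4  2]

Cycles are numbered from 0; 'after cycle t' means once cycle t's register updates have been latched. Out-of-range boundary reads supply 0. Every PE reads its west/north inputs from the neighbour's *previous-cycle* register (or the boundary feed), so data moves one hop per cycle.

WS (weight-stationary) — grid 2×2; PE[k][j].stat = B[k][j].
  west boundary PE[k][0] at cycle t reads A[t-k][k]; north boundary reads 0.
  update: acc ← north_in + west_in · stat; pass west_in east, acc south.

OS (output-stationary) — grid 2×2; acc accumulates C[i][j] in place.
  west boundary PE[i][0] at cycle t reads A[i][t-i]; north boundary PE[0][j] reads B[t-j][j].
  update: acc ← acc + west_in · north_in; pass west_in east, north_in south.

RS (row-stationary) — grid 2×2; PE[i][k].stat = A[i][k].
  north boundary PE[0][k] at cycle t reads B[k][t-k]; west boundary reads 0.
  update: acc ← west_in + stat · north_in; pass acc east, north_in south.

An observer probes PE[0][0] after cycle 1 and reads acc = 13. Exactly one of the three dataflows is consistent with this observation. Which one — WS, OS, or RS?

WS [2×2] PE[0][0] across cycles:
  after 0 — PE[0][0] acc=9, pass-E 3, pass-S 9
  after 1 — PE[0][0] acc=3, pass-E 1, pass-S 3
OS [2×2] PE[0][0] across cycles:
  after 0 — PE[0][0] acc=9, pass-E 3, pass-S 3
  after 1 — PE[0][0] acc=13, pass-E 1, pass-S 4
RS [2×2] PE[0][0] across cycles:
  after 0 — PE[0][0] acc=9, pass-E 9, pass-S 3
  after 1 — PE[0][0] acc=6, pass-E 6, pass-S 2

dataflow = OS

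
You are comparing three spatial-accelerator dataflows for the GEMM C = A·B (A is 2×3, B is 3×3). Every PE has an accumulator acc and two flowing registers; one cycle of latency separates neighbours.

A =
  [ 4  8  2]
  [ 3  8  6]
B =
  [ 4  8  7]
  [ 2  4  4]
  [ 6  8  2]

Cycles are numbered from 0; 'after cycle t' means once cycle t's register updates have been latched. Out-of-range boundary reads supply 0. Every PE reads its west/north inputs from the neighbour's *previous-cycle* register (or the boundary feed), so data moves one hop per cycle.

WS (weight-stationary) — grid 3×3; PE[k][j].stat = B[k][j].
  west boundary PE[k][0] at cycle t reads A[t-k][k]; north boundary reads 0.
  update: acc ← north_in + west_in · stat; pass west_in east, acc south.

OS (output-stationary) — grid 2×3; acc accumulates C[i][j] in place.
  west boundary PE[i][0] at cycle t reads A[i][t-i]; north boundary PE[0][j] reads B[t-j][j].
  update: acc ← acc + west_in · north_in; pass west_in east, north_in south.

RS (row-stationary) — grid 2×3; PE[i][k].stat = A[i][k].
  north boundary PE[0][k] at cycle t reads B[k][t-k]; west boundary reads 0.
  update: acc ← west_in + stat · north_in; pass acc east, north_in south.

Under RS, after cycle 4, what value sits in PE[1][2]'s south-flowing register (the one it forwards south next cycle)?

RS on a 2×3 grid — tracing PE[1][2] and its feeders:
  t=0 PE[0][2]: acc=0 h=0 v=0
  t=0 PE[1][1]: acc=0 h=0 v=0
  t=0 PE[1][2]: acc=0 h=0 v=0
  t=1 PE[0][2]: acc=0 h=0 v=0
  t=1 PE[1][1]: acc=0 h=0 v=0
  t=1 PE[1][2]: acc=0 h=0 v=0
  t=2 PE[0][2]: acc=44 h=44 v=6
  t=2 PE[1][1]: acc=28 h=28 v=2
  t=2 PE[1][2]: acc=0 h=0 v=0
  t=3 PE[0][2]: acc=80 h=80 v=8
  t=3 PE[1][1]: acc=56 h=56 v=4
  t=3 PE[1][2]: acc=64 h=64 v=6
  t=4 PE[0][2]: acc=64 h=64 v=2
  t=4 PE[1][1]: acc=53 h=53 v=4
  t=4 PE[1][2]: acc=104 h=104 v=8

register = 8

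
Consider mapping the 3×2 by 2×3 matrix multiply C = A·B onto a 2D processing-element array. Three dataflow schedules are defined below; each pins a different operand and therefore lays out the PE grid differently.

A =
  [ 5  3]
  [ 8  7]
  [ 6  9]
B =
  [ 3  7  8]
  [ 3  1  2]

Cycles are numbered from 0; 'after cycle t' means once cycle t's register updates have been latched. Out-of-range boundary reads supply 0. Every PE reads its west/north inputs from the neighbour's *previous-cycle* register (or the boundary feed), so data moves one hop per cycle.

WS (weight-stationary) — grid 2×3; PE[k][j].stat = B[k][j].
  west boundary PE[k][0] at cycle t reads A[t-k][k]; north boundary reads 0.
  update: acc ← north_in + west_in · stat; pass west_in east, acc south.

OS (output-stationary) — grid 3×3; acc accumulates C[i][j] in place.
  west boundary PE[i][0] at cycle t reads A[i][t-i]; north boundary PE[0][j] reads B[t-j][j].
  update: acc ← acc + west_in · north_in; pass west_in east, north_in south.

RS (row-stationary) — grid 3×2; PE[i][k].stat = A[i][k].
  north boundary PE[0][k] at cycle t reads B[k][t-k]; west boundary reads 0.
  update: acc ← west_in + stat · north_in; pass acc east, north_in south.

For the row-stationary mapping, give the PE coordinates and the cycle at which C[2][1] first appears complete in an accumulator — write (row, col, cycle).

(row, col, cycle) = (2, 1, 4)

RS — PE[2][1] is where C[2][1] collects:
  step 0 · PE2,1: acc=0; fwd→0 fwd↓0
  step 1 · PE2,1: acc=0; fwd→0 fwd↓0
  step 2 · PE2,1: acc=0; fwd→0 fwd↓0
  step 3 · PE2,1: acc=45; fwd→45 fwd↓3
  step 4 · PE2,1: acc=51; fwd→51 fwd↓1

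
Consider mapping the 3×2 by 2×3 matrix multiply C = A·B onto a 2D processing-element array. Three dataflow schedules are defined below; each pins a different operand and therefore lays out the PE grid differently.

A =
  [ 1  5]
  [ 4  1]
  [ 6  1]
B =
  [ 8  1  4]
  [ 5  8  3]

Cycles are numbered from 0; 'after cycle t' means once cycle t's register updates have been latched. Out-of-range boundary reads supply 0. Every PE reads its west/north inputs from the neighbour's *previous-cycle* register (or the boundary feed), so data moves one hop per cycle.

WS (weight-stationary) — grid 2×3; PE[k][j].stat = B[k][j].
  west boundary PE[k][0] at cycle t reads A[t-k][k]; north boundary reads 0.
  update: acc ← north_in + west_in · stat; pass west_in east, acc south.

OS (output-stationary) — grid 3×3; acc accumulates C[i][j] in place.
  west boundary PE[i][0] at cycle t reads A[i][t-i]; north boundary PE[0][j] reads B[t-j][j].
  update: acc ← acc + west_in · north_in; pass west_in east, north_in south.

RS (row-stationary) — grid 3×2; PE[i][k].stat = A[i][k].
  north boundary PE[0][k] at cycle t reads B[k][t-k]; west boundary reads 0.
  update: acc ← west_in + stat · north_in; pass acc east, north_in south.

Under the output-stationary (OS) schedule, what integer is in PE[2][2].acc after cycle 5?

PE[2][2].acc = 27

OS 3×3: PE[2][2] cycle-by-cycle (with neighbour feeds):
  c0 r1c2: 0 / 0 / 0
  c0 r2c1: 0 / 0 / 0
  c0 r2c2: 0 / 0 / 0
  c1 r1c2: 0 / 0 / 0
  c1 r2c1: 0 / 0 / 0
  c1 r2c2: 0 / 0 / 0
  c2 r1c2: 0 / 0 / 0
  c2 r2c1: 0 / 0 / 0
  c2 r2c2: 0 / 0 / 0
  c3 r1c2: 16 / 4 / 4
  c3 r2c1: 6 / 6 / 1
  c3 r2c2: 0 / 0 / 0
  c4 r1c2: 19 / 1 / 3
  c4 r2c1: 14 / 1 / 8
  c4 r2c2: 24 / 6 / 4
  c5 r1c2: 19 / 0 / 0
  c5 r2c1: 14 / 0 / 0
  c5 r2c2: 27 / 1 / 3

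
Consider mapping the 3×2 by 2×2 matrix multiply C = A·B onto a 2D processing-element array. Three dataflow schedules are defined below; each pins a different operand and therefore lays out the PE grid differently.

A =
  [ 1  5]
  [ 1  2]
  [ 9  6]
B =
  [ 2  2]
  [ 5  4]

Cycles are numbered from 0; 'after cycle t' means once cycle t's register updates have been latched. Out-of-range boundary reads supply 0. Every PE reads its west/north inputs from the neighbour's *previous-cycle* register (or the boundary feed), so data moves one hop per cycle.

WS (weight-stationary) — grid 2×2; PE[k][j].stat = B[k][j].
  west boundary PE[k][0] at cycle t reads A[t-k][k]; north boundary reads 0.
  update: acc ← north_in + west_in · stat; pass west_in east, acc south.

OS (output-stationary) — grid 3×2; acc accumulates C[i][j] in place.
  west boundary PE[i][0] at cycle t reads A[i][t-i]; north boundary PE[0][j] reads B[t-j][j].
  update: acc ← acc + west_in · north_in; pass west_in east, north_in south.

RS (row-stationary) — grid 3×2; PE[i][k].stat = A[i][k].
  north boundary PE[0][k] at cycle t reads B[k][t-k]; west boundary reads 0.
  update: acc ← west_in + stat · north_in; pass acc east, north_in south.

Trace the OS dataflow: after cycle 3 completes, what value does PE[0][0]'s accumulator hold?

PE[0][0].acc = 27

OS (3×2). Following PE[0][0] plus its west/north inputs:
  after 0 — PE[0][0] acc=2, pass-E 1, pass-S 2
  after 1 — PE[0][0] acc=27, pass-E 5, pass-S 5
  after 2 — PE[0][0] acc=27, pass-E 0, pass-S 0
  after 3 — PE[0][0] acc=27, pass-E 0, pass-S 0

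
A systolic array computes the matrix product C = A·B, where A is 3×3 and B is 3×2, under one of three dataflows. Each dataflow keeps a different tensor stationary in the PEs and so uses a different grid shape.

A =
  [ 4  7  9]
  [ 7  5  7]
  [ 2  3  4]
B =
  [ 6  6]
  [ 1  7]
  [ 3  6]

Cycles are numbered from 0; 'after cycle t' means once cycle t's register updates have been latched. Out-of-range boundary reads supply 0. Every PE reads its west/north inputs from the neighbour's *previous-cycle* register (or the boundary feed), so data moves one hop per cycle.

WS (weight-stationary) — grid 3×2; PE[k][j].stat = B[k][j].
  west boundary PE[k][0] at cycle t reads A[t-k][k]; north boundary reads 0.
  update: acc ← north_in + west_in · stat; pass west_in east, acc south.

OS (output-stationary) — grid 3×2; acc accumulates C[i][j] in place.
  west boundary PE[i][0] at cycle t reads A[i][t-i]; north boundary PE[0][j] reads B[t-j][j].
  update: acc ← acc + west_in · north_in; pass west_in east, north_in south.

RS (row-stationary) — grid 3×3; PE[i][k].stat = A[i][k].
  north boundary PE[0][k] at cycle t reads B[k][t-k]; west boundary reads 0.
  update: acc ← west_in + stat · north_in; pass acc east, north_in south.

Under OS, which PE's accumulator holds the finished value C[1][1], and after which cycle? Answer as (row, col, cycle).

Under OS, C[1][1] lands at PE[1][1]:
  cycle 0: PE[1][1] → acc 0, east 0, south 0
  cycle 1: PE[1][1] → acc 0, east 0, south 0
  cycle 2: PE[1][1] → acc 42, east 7, south 6
  cycle 3: PE[1][1] → acc 77, east 5, south 7
  cycle 4: PE[1][1] → acc 119, east 7, south 6

(row, col, cycle) = (1, 1, 4)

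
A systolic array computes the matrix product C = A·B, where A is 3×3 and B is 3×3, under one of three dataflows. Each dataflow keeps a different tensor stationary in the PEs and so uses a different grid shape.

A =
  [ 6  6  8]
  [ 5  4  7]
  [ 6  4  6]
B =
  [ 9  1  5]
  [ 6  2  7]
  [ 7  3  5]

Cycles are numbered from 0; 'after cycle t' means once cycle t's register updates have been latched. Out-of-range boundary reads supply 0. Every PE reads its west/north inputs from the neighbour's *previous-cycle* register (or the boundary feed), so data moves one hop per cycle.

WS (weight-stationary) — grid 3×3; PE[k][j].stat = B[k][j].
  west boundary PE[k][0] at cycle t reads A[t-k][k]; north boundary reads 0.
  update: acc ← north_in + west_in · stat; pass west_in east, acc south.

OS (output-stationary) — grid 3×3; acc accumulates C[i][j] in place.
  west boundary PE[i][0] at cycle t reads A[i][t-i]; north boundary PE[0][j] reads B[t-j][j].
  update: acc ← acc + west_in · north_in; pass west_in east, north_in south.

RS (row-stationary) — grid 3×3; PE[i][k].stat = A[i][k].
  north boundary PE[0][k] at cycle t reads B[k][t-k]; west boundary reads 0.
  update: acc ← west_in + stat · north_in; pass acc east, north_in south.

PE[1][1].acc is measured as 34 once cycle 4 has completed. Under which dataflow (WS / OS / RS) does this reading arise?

dataflow = OS

Under WS (3×3), PE[1][1]:
  [0] (1,1) acc=0 (h:0 v:0)
  [1] (1,1) acc=0 (h:0 v:0)
  [2] (1,1) acc=18 (h:6 v:18)
  [3] (1,1) acc=13 (h:4 v:13)
  [4] (1,1) acc=14 (h:4 v:14)
Under OS (3×3), PE[1][1]:
  [0] (1,1) acc=0 (h:0 v:0)
  [1] (1,1) acc=0 (h:0 v:0)
  [2] (1,1) acc=5 (h:5 v:1)
  [3] (1,1) acc=13 (h:4 v:2)
  [4] (1,1) acc=34 (h:7 v:3)
Under RS (3×3), PE[1][1]:
  [0] (1,1) acc=0 (h:0 v:0)
  [1] (1,1) acc=0 (h:0 v:0)
  [2] (1,1) acc=69 (h:69 v:6)
  [3] (1,1) acc=13 (h:13 v:2)
  [4] (1,1) acc=53 (h:53 v:7)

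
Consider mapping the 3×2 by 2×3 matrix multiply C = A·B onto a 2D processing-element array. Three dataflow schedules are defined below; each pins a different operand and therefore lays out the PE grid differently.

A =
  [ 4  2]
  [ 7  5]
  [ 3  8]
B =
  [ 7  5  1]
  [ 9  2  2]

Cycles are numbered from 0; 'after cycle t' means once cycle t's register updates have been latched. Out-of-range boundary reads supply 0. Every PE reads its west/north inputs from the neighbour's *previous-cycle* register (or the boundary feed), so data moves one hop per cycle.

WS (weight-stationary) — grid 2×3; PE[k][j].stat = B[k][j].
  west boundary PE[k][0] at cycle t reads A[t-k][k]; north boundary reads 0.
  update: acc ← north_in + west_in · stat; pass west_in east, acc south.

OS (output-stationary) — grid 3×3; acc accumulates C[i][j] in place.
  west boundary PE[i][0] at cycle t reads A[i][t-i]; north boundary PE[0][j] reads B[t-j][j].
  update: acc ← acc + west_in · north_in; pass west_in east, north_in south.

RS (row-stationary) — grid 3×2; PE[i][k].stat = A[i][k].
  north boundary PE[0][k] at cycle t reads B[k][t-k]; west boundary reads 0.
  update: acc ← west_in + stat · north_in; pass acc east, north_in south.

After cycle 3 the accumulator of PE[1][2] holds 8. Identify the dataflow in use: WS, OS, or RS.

WS (2×3 grid), PE[1][2]:
  cycle 0: PE[1][2] → acc 0, east 0, south 0
  cycle 1: PE[1][2] → acc 0, east 0, south 0
  cycle 2: PE[1][2] → acc 0, east 0, south 0
  cycle 3: PE[1][2] → acc 8, east 2, south 8
OS (3×3 grid), PE[1][2]:
  cycle 0: PE[1][2] → acc 0, east 0, south 0
  cycle 1: PE[1][2] → acc 0, east 0, south 0
  cycle 2: PE[1][2] → acc 0, east 0, south 0
  cycle 3: PE[1][2] → acc 7, east 7, south 1
RS: PE[1][2] is outside its 3×2 grid.

dataflow = WS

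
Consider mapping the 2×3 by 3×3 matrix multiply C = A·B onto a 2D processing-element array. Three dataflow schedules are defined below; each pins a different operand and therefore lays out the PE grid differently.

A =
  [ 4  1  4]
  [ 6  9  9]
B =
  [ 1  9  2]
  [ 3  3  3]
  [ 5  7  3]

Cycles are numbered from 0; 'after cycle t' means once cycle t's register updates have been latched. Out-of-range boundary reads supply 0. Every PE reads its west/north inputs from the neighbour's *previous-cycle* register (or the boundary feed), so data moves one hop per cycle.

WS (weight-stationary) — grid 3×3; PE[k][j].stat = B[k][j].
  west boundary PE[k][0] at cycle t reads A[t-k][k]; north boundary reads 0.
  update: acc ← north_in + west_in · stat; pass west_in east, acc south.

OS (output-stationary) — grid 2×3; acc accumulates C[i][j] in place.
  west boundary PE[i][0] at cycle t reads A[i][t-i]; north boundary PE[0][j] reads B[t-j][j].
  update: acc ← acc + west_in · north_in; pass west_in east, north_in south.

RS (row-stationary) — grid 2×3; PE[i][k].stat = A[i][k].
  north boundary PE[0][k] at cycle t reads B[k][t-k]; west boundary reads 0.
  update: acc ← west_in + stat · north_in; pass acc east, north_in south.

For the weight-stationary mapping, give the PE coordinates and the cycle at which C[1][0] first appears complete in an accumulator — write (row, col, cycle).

(row, col, cycle) = (2, 0, 3)

Under WS, C[1][0] lands at PE[2][0]:
  cycle 0: PE[2][0] → acc 0, east 0, south 0
  cycle 1: PE[2][0] → acc 0, east 0, south 0
  cycle 2: PE[2][0] → acc 27, east 4, south 27
  cycle 3: PE[2][0] → acc 78, east 9, south 78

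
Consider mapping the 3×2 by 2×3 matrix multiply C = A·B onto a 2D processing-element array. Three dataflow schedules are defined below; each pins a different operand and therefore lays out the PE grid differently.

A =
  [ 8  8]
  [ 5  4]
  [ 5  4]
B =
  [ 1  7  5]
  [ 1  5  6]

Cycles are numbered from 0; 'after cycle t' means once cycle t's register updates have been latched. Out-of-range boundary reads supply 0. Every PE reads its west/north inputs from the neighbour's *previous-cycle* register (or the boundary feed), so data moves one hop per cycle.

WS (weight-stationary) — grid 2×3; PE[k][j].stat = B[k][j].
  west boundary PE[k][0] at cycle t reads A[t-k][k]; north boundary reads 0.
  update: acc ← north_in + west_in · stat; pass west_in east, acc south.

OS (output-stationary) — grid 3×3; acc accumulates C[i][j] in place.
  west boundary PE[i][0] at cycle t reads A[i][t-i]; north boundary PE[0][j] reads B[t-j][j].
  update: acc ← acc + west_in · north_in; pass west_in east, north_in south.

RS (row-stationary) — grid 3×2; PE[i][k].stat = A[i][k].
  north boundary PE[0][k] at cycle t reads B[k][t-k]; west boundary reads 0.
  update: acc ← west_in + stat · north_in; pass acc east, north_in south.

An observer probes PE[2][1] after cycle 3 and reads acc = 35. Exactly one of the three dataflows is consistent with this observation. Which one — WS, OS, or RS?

dataflow = OS

WS (2×3): PE[2][1] does not exist.
— OS: 3×3; PE[2][1] trace:
  0: (2,1).acc=0  regs=<0,0>
  1: (2,1).acc=0  regs=<0,0>
  2: (2,1).acc=0  regs=<0,0>
  3: (2,1).acc=35  regs=<5,7>
— RS: 3×2; PE[2][1] trace:
  0: (2,1).acc=0  regs=<0,0>
  1: (2,1).acc=0  regs=<0,0>
  2: (2,1).acc=0  regs=<0,0>
  3: (2,1).acc=9  regs=<9,1>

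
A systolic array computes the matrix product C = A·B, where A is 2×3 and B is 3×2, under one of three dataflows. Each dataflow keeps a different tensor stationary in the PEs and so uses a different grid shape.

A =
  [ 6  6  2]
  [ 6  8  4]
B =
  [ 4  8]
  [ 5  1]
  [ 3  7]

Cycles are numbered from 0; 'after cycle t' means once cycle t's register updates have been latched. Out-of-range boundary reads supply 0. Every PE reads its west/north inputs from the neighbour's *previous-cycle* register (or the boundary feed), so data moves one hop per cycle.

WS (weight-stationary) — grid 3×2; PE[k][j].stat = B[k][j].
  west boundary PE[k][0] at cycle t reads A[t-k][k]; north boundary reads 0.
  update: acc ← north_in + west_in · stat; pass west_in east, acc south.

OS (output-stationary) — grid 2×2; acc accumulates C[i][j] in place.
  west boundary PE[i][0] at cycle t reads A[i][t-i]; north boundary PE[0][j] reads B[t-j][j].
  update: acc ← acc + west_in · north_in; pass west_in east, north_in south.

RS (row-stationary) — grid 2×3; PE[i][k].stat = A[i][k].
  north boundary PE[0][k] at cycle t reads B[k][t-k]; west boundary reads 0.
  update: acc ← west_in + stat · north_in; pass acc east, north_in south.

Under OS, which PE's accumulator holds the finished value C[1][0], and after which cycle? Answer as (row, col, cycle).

(row, col, cycle) = (1, 0, 3)

OS — PE[1][0] is where C[1][0] collects:
  after 0 — PE[1][0] acc=0, pass-E 0, pass-S 0
  after 1 — PE[1][0] acc=24, pass-E 6, pass-S 4
  after 2 — PE[1][0] acc=64, pass-E 8, pass-S 5
  after 3 — PE[1][0] acc=76, pass-E 4, pass-S 3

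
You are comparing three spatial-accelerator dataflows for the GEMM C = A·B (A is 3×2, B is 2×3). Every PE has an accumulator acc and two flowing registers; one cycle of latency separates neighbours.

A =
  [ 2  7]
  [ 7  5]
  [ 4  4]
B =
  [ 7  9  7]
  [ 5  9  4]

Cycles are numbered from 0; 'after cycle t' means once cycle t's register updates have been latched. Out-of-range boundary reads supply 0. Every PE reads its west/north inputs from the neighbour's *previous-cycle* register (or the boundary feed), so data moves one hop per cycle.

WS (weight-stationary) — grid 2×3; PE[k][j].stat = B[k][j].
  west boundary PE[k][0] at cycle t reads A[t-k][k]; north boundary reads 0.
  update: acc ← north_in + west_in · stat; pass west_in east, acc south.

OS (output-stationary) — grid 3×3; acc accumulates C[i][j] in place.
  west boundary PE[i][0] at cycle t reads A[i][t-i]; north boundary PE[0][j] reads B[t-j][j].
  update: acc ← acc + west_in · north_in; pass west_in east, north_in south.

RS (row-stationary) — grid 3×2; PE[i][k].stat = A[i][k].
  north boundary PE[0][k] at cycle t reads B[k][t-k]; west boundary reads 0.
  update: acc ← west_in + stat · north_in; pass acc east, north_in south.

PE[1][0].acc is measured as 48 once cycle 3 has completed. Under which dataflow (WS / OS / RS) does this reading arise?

WS (2×3 grid), PE[1][0]:
  [0] (1,0) acc=0 (h:0 v:0)
  [1] (1,0) acc=49 (h:7 v:49)
  [2] (1,0) acc=74 (h:5 v:74)
  [3] (1,0) acc=48 (h:4 v:48)
OS (3×3 grid), PE[1][0]:
  [0] (1,0) acc=0 (h:0 v:0)
  [1] (1,0) acc=49 (h:7 v:7)
  [2] (1,0) acc=74 (h:5 v:5)
  [3] (1,0) acc=74 (h:0 v:0)
RS (3×2 grid), PE[1][0]:
  [0] (1,0) acc=0 (h:0 v:0)
  [1] (1,0) acc=49 (h:49 v:7)
  [2] (1,0) acc=63 (h:63 v:9)
  [3] (1,0) acc=49 (h:49 v:7)

dataflow = WS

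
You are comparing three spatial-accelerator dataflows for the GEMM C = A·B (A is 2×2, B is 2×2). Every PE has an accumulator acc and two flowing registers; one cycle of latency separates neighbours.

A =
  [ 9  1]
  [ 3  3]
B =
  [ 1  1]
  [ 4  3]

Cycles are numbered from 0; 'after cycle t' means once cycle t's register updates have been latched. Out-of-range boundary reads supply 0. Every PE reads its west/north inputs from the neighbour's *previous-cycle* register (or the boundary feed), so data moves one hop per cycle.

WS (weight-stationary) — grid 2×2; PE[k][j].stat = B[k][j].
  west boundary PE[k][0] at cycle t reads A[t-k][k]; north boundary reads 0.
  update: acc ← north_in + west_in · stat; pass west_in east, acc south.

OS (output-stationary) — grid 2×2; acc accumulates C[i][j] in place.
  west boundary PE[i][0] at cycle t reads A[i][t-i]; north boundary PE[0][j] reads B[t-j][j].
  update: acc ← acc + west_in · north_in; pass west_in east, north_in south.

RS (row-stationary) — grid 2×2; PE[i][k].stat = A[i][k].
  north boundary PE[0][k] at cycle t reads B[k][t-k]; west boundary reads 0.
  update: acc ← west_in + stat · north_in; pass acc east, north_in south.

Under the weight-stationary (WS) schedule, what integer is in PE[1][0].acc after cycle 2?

PE[1][0].acc = 15

WS (2×2). Following PE[1][0] plus its west/north inputs:
  @0  [0,0]  acc 9  |  →9  ↓9
  @0  [1,0]  acc 0  |  →0  ↓0
  @1  [0,0]  acc 3  |  →3  ↓3
  @1  [1,0]  acc 13  |  →1  ↓13
  @2  [0,0]  acc 0  |  →0  ↓0
  @2  [1,0]  acc 15  |  →3  ↓15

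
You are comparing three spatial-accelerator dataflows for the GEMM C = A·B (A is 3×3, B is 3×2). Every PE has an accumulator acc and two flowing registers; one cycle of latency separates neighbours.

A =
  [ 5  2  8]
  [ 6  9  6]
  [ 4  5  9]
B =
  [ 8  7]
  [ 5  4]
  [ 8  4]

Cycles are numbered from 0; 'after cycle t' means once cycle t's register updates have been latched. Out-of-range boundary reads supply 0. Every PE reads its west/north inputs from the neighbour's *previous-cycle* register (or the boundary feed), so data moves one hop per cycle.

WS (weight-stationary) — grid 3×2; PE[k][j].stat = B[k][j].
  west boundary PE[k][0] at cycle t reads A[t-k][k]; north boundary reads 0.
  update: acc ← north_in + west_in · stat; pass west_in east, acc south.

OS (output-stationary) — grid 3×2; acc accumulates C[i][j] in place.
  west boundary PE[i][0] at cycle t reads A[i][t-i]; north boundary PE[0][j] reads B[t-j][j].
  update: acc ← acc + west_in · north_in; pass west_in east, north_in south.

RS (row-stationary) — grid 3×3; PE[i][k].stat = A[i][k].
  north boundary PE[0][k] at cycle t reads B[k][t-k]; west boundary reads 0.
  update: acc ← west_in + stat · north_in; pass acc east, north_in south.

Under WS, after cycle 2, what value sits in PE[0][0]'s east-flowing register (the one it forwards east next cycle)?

WS 3×2: PE[0][0] cycle-by-cycle (with neighbour feeds):
  cycle 0: PE[0][0] → acc 40, east 5, south 40
  cycle 1: PE[0][0] → acc 48, east 6, south 48
  cycle 2: PE[0][0] → acc 32, east 4, south 32

register = 4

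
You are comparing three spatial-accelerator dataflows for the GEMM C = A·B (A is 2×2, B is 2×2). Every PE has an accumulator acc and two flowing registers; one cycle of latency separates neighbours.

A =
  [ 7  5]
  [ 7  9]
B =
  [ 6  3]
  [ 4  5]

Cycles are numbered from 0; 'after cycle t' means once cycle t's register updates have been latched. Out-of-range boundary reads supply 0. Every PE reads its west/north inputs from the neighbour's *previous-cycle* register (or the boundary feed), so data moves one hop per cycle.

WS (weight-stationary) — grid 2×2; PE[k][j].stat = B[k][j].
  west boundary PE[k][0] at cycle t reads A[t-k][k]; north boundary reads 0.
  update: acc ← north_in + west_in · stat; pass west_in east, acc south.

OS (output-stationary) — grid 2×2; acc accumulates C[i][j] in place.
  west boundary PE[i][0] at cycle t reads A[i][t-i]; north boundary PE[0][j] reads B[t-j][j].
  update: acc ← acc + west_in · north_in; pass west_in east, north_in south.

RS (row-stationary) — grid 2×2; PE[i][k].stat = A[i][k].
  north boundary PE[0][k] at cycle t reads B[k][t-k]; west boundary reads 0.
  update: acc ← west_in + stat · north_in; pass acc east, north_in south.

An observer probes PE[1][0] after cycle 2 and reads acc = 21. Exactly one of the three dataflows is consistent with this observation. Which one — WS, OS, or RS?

dataflow = RS

WS (2×2 grid), PE[1][0]:
  0: (1,0).acc=0  regs=<0,0>
  1: (1,0).acc=62  regs=<5,62>
  2: (1,0).acc=78  regs=<9,78>
OS (2×2 grid), PE[1][0]:
  0: (1,0).acc=0  regs=<0,0>
  1: (1,0).acc=42  regs=<7,6>
  2: (1,0).acc=78  regs=<9,4>
RS (2×2 grid), PE[1][0]:
  0: (1,0).acc=0  regs=<0,0>
  1: (1,0).acc=42  regs=<42,6>
  2: (1,0).acc=21  regs=<21,3>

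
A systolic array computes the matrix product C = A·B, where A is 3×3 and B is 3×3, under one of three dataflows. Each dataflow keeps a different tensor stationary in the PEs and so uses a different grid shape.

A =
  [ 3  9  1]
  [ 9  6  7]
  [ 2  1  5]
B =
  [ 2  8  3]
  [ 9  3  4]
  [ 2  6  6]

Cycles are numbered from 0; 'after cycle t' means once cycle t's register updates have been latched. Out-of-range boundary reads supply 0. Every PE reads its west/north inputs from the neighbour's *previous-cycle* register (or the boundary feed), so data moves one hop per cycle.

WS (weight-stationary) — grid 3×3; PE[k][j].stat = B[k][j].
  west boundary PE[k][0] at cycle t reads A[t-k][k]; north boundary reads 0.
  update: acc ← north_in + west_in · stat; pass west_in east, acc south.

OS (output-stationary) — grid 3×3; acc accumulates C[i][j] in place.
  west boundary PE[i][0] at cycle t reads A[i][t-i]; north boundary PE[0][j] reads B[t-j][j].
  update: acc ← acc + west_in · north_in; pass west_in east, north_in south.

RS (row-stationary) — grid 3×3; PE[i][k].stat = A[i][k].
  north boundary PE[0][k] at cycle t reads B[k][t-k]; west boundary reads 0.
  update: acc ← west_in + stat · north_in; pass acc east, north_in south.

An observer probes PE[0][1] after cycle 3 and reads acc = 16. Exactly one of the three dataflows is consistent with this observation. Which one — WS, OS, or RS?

WS [3×3] PE[0][1] across cycles:
  [0] (0,1) acc=0 (h:0 v:0)
  [1] (0,1) acc=24 (h:3 v:24)
  [2] (0,1) acc=72 (h:9 v:72)
  [3] (0,1) acc=16 (h:2 v:16)
OS [3×3] PE[0][1] across cycles:
  [0] (0,1) acc=0 (h:0 v:0)
  [1] (0,1) acc=24 (h:3 v:8)
  [2] (0,1) acc=51 (h:9 v:3)
  [3] (0,1) acc=57 (h:1 v:6)
RS [3×3] PE[0][1] across cycles:
  [0] (0,1) acc=0 (h:0 v:0)
  [1] (0,1) acc=87 (h:87 v:9)
  [2] (0,1) acc=51 (h:51 v:3)
  [3] (0,1) acc=45 (h:45 v:4)

dataflow = WS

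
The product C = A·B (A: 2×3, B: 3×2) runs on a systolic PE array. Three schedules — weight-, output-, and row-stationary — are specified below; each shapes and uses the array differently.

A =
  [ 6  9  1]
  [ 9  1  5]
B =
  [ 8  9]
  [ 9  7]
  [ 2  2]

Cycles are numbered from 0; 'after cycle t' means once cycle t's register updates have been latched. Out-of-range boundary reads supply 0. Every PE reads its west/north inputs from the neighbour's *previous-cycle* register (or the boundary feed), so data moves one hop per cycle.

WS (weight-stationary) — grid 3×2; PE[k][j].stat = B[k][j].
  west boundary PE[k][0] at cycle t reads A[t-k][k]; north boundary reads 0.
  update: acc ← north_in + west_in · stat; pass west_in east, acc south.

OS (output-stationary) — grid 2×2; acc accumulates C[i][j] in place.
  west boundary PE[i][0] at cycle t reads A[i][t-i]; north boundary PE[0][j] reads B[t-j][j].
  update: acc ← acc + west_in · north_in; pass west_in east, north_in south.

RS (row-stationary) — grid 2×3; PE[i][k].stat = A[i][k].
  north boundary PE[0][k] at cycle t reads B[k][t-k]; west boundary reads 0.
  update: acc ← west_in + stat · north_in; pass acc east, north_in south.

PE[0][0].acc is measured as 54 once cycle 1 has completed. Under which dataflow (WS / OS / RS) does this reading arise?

Under WS (3×2), PE[0][0]:
  step 0 · PE0,0: acc=48; fwd→6 fwd↓48
  step 1 · PE0,0: acc=72; fwd→9 fwd↓72
Under OS (2×2), PE[0][0]:
  step 0 · PE0,0: acc=48; fwd→6 fwd↓8
  step 1 · PE0,0: acc=129; fwd→9 fwd↓9
Under RS (2×3), PE[0][0]:
  step 0 · PE0,0: acc=48; fwd→48 fwd↓8
  step 1 · PE0,0: acc=54; fwd→54 fwd↓9

dataflow = RS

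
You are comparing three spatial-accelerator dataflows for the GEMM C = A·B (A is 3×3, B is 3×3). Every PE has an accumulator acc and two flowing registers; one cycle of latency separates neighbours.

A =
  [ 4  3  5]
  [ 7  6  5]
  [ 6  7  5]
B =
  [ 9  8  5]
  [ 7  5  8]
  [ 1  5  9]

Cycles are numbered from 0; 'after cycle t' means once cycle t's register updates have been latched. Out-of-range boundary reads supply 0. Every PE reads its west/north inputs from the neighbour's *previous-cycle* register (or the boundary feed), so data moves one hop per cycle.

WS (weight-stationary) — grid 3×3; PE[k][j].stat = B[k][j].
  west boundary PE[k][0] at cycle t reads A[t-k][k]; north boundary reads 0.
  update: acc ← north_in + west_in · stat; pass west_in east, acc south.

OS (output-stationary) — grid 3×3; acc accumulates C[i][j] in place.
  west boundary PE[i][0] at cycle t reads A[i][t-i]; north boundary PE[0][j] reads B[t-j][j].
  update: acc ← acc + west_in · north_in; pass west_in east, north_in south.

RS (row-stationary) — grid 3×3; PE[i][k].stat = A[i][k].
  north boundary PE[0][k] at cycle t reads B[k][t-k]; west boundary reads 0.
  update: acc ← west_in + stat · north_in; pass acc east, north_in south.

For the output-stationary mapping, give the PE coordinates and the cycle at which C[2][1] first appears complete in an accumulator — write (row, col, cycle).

(row, col, cycle) = (2, 1, 5)

OS: C[2][1] accumulates in PE[2][1]:
  after 0 — PE[2][1] acc=0, pass-E 0, pass-S 0
  after 1 — PE[2][1] acc=0, pass-E 0, pass-S 0
  after 2 — PE[2][1] acc=0, pass-E 0, pass-S 0
  after 3 — PE[2][1] acc=48, pass-E 6, pass-S 8
  after 4 — PE[2][1] acc=83, pass-E 7, pass-S 5
  after 5 — PE[2][1] acc=108, pass-E 5, pass-S 5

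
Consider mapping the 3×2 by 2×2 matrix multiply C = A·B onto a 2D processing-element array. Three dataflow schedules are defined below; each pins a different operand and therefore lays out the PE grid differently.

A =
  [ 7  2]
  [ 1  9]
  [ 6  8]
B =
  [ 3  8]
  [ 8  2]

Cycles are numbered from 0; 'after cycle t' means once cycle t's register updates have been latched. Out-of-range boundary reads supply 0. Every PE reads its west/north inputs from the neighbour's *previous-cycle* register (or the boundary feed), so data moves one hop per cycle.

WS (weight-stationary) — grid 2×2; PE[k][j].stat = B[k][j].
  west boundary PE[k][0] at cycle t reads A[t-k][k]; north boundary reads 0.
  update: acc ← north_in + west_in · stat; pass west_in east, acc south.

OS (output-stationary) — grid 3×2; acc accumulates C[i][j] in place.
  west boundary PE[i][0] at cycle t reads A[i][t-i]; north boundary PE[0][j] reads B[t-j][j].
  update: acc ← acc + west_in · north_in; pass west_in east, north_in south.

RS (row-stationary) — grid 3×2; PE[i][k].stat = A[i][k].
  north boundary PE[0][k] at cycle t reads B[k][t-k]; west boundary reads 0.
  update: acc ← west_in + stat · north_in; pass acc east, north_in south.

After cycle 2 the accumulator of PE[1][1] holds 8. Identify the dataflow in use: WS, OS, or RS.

— WS: 2×2; PE[1][1] trace:
  after 0 — PE[1][1] acc=0, pass-E 0, pass-S 0
  after 1 — PE[1][1] acc=0, pass-E 0, pass-S 0
  after 2 — PE[1][1] acc=60, pass-E 2, pass-S 60
— OS: 3×2; PE[1][1] trace:
  after 0 — PE[1][1] acc=0, pass-E 0, pass-S 0
  after 1 — PE[1][1] acc=0, pass-E 0, pass-S 0
  after 2 — PE[1][1] acc=8, pass-E 1, pass-S 8
— RS: 3×2; PE[1][1] trace:
  after 0 — PE[1][1] acc=0, pass-E 0, pass-S 0
  after 1 — PE[1][1] acc=0, pass-E 0, pass-S 0
  after 2 — PE[1][1] acc=75, pass-E 75, pass-S 8

dataflow = OS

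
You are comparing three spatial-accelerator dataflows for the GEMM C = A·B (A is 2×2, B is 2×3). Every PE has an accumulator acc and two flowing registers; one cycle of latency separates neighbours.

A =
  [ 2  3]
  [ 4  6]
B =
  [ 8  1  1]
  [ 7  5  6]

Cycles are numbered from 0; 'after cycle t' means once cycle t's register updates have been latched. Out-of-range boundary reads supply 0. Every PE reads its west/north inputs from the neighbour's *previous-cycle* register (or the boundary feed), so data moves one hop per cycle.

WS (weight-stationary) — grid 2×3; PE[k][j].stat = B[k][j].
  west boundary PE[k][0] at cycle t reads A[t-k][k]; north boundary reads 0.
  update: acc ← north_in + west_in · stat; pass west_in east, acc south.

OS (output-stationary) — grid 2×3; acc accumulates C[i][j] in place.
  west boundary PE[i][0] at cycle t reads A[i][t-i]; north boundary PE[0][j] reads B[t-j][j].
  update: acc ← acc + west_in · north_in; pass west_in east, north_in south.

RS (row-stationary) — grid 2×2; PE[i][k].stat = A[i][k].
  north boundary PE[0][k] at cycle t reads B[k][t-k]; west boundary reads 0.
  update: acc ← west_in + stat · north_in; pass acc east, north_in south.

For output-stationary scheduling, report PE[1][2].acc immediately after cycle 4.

OS on a 2×3 grid — tracing PE[1][2] and its feeders:
  0: (0,2).acc=0  regs=<0,0>
  0: (1,1).acc=0  regs=<0,0>
  0: (1,2).acc=0  regs=<0,0>
  1: (0,2).acc=0  regs=<0,0>
  1: (1,1).acc=0  regs=<0,0>
  1: (1,2).acc=0  regs=<0,0>
  2: (0,2).acc=2  regs=<2,1>
  2: (1,1).acc=4  regs=<4,1>
  2: (1,2).acc=0  regs=<0,0>
  3: (0,2).acc=20  regs=<3,6>
  3: (1,1).acc=34  regs=<6,5>
  3: (1,2).acc=4  regs=<4,1>
  4: (0,2).acc=20  regs=<0,0>
  4: (1,1).acc=34  regs=<0,0>
  4: (1,2).acc=40  regs=<6,6>

PE[1][2].acc = 40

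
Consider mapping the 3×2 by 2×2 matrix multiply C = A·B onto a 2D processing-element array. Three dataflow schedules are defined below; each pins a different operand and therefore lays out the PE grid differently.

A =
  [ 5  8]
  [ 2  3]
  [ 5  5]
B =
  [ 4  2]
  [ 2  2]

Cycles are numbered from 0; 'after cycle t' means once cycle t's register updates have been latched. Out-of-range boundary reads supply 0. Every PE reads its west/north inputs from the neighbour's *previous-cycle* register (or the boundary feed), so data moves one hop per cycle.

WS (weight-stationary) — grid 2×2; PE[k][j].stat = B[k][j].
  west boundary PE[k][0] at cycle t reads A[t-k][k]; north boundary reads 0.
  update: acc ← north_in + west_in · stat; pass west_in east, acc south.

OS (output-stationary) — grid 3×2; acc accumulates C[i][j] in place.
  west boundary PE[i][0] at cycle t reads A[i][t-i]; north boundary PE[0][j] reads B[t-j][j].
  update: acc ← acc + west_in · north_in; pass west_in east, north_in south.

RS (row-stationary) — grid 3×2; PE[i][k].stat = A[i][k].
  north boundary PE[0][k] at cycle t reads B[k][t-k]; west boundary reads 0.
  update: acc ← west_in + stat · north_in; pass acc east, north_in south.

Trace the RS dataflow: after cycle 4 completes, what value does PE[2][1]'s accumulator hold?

RS 3×2: PE[2][1] cycle-by-cycle (with neighbour feeds):
  0: (1,1).acc=0  regs=<0,0>
  0: (2,0).acc=0  regs=<0,0>
  0: (2,1).acc=0  regs=<0,0>
  1: (1,1).acc=0  regs=<0,0>
  1: (2,0).acc=0  regs=<0,0>
  1: (2,1).acc=0  regs=<0,0>
  2: (1,1).acc=14  regs=<14,2>
  2: (2,0).acc=20  regs=<20,4>
  2: (2,1).acc=0  regs=<0,0>
  3: (1,1).acc=10  regs=<10,2>
  3: (2,0).acc=10  regs=<10,2>
  3: (2,1).acc=30  regs=<30,2>
  4: (1,1).acc=0  regs=<0,0>
  4: (2,0).acc=0  regs=<0,0>
  4: (2,1).acc=20  regs=<20,2>

PE[2][1].acc = 20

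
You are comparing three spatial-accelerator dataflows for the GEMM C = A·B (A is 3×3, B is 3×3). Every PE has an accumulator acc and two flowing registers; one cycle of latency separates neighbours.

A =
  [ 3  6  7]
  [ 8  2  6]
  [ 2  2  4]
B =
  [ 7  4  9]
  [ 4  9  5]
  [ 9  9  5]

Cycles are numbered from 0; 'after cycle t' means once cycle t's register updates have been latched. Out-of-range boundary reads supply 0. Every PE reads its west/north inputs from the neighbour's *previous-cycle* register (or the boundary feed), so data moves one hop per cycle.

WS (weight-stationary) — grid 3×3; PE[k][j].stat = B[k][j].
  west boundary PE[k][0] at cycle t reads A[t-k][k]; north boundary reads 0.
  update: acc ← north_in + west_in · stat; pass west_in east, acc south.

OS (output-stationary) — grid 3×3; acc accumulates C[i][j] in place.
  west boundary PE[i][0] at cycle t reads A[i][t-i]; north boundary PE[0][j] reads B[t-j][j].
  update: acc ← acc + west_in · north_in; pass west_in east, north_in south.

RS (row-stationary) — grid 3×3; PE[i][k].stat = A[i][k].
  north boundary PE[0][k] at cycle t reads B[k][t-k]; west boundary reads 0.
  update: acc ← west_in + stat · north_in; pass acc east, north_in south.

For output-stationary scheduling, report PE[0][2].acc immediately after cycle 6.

OS 3×3: PE[0][2] cycle-by-cycle (with neighbour feeds):
  step 0 · PE0,1: acc=0; fwd→0 fwd↓0
  step 0 · PE0,2: acc=0; fwd→0 fwd↓0
  step 1 · PE0,1: acc=12; fwd→3 fwd↓4
  step 1 · PE0,2: acc=0; fwd→0 fwd↓0
  step 2 · PE0,1: acc=66; fwd→6 fwd↓9
  step 2 · PE0,2: acc=27; fwd→3 fwd↓9
  step 3 · PE0,1: acc=129; fwd→7 fwd↓9
  step 3 · PE0,2: acc=57; fwd→6 fwd↓5
  step 4 · PE0,1: acc=129; fwd→0 fwd↓0
  step 4 · PE0,2: acc=92; fwd→7 fwd↓5
  step 5 · PE0,1: acc=129; fwd→0 fwd↓0
  step 5 · PE0,2: acc=92; fwd→0 fwd↓0
  step 6 · PE0,1: acc=129; fwd→0 fwd↓0
  step 6 · PE0,2: acc=92; fwd→0 fwd↓0

PE[0][2].acc = 92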